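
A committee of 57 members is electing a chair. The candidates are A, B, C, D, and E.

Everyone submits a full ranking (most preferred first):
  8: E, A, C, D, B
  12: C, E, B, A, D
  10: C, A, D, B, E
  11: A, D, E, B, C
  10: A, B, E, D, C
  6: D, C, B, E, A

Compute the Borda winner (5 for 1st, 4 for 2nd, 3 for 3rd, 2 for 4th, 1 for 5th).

A

A: 8×4 + 12×2 + 10×4 + 11×5 + 10×5 + 6×1 = 207
B: 8×1 + 12×3 + 10×2 + 11×2 + 10×4 + 6×3 = 144
C: 8×3 + 12×5 + 10×5 + 11×1 + 10×1 + 6×4 = 179
D: 8×2 + 12×1 + 10×3 + 11×4 + 10×2 + 6×5 = 152
E: 8×5 + 12×4 + 10×1 + 11×3 + 10×3 + 6×2 = 173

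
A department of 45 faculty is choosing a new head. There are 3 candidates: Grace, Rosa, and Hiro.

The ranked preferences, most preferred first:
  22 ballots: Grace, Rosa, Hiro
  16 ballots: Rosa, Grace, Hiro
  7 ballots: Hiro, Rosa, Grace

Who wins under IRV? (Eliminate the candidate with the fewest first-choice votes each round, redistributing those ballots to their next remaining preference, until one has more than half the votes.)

Round 1: Grace 22, Rosa 16, Hiro 7. Hiro eliminated.
Round 2: Grace 22, Rosa 23. Rosa has a majority (≥23).

Rosa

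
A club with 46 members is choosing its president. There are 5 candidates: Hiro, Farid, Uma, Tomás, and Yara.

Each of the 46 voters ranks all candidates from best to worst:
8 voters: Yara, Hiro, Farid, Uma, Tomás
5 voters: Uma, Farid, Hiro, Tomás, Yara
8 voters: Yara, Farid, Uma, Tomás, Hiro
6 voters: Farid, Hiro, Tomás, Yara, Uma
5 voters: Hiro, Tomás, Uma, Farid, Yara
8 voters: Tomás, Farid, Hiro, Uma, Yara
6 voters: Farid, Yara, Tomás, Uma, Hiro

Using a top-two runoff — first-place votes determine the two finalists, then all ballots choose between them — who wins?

Round 1 first-place votes: Hiro 5, Farid 12, Uma 5, Tomás 8, Yara 16. Yara and Farid advance.
Runoff: Yara is ranked above Farid on 16 ballots, Farid above Yara on 30.

Farid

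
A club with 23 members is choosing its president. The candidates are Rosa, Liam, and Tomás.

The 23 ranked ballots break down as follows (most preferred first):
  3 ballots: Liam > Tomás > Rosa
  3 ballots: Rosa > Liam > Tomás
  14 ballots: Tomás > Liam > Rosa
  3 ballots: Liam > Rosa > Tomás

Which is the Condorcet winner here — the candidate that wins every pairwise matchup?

Tomás vs Rosa: 17–6
Tomás vs Liam: 14–9
Tomás beats every other candidate.

Tomás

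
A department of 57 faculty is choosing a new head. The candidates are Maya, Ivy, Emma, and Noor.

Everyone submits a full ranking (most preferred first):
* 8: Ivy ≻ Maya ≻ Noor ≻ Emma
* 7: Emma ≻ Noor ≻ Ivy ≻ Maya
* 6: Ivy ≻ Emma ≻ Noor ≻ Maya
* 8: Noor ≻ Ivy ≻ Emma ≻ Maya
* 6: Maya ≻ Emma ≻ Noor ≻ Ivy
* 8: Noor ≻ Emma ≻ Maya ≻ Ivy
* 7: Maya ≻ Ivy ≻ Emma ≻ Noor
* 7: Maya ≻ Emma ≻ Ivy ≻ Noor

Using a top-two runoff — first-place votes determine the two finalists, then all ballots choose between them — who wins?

Round 1 first-place votes: Maya 20, Ivy 14, Emma 7, Noor 16. Maya and Noor advance.
Runoff: Maya is ranked above Noor on 28 ballots, Noor above Maya on 29.

Noor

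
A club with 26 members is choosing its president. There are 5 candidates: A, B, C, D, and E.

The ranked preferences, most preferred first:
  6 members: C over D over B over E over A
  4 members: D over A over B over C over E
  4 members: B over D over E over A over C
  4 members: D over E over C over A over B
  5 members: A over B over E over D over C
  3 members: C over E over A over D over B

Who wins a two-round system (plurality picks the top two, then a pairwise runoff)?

D

Round 1 first-place votes: A 5, B 4, C 9, D 8, E 0. C and D advance.
Runoff: C is ranked above D on 9 ballots, D above C on 17.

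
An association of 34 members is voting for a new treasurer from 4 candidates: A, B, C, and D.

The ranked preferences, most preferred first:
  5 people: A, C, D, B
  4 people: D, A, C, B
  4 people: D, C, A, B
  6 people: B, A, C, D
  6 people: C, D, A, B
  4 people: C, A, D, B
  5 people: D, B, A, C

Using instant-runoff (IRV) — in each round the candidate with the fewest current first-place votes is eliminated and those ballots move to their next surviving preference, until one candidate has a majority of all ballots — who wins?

C

Round 1: A 5, B 6, C 10, D 13. A eliminated.
Round 2: B 6, C 15, D 13. B eliminated.
Round 3: C 21, D 13. C has a majority (≥18).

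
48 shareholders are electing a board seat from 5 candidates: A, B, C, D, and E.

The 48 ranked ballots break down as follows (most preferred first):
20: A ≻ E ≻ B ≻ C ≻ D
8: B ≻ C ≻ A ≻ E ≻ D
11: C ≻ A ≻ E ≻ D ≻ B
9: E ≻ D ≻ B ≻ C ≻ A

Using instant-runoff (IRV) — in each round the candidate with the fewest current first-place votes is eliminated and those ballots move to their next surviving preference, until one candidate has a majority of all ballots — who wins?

Round 1: A 20, B 8, C 11, D 0, E 9. D eliminated.
Round 2: A 20, B 8, C 11, E 9. B eliminated.
Round 3: A 20, C 19, E 9. E eliminated.
Round 4: A 20, C 28. C has a majority (≥25).

C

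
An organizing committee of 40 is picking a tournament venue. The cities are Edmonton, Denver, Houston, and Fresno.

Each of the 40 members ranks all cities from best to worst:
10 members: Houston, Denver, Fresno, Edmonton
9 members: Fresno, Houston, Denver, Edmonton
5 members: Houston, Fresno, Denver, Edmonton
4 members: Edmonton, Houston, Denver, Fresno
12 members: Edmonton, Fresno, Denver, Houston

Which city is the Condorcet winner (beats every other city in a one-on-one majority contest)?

Fresno vs Edmonton: 24–16
Fresno vs Denver: 26–14
Fresno vs Houston: 21–19
Fresno beats every other city.

Fresno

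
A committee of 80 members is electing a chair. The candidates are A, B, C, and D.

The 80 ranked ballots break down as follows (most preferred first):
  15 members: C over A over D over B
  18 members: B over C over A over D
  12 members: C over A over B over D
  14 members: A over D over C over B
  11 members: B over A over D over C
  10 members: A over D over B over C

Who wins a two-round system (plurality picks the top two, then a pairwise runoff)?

Round 1 first-place votes: A 24, B 29, C 27, D 0. B and C advance.
Runoff: B is ranked above C on 39 ballots, C above B on 41.

C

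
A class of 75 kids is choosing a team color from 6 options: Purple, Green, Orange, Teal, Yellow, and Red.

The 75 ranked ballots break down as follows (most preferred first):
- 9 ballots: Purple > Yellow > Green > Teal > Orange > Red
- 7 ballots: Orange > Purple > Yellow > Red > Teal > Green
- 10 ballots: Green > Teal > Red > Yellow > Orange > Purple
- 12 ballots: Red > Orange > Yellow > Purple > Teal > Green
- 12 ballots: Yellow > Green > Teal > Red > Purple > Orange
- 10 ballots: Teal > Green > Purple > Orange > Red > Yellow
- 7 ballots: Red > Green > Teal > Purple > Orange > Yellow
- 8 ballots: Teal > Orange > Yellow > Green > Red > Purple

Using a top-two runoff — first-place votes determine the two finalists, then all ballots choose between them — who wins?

Teal

Round 1 first-place votes: Purple 9, Green 10, Orange 7, Teal 18, Yellow 12, Red 19. Red and Teal advance.
Runoff: Red is ranked above Teal on 26 ballots, Teal above Red on 49.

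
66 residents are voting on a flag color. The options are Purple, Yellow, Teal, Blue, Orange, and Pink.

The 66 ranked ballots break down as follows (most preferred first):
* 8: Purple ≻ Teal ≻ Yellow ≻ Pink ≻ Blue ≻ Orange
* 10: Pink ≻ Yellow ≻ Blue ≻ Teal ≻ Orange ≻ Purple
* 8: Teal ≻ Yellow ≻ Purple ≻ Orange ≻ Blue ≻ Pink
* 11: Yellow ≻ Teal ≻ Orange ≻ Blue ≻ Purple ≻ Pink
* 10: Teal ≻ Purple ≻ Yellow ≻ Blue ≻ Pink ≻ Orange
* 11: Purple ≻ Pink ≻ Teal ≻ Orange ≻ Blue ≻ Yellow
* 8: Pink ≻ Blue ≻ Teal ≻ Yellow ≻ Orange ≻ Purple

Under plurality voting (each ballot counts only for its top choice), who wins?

First-place votes: Purple 19, Yellow 11, Teal 18, Blue 0, Orange 0, Pink 18.

Purple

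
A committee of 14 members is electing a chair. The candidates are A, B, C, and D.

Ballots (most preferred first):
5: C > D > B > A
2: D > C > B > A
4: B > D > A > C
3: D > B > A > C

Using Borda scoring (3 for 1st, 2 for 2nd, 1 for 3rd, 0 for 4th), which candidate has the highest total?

D

A: 5×0 + 2×0 + 4×1 + 3×1 = 7
B: 5×1 + 2×1 + 4×3 + 3×2 = 25
C: 5×3 + 2×2 + 4×0 + 3×0 = 19
D: 5×2 + 2×3 + 4×2 + 3×3 = 33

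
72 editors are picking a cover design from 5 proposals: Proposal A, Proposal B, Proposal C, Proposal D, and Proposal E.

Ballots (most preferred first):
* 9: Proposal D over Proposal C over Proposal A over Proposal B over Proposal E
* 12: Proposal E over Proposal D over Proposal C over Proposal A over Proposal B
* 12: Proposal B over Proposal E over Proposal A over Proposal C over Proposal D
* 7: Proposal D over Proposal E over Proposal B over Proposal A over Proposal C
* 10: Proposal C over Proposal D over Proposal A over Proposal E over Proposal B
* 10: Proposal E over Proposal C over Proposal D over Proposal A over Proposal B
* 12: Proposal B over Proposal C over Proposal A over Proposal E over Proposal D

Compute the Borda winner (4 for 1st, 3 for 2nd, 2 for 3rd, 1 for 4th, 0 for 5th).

Proposal A: 9×2 + 12×1 + 12×2 + 7×1 + 10×2 + 10×1 + 12×2 = 115
Proposal B: 9×1 + 12×0 + 12×4 + 7×2 + 10×0 + 10×0 + 12×4 = 119
Proposal C: 9×3 + 12×2 + 12×1 + 7×0 + 10×4 + 10×3 + 12×3 = 169
Proposal D: 9×4 + 12×3 + 12×0 + 7×4 + 10×3 + 10×2 + 12×0 = 150
Proposal E: 9×0 + 12×4 + 12×3 + 7×3 + 10×1 + 10×4 + 12×1 = 167

Proposal C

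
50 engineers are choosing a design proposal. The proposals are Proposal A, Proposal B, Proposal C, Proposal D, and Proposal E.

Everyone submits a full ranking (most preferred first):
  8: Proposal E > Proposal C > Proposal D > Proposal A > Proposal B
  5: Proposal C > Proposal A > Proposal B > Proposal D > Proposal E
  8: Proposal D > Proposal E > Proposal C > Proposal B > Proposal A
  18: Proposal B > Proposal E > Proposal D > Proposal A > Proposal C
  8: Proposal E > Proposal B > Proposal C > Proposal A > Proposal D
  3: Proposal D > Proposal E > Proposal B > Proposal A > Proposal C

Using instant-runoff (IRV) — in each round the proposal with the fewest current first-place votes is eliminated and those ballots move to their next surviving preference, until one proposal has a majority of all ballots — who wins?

Proposal E

Round 1: Proposal A 0, Proposal B 18, Proposal C 5, Proposal D 11, Proposal E 16. Proposal A eliminated.
Round 2: Proposal B 18, Proposal C 5, Proposal D 11, Proposal E 16. Proposal C eliminated.
Round 3: Proposal B 23, Proposal D 11, Proposal E 16. Proposal D eliminated.
Round 4: Proposal B 23, Proposal E 27. Proposal E has a majority (≥26).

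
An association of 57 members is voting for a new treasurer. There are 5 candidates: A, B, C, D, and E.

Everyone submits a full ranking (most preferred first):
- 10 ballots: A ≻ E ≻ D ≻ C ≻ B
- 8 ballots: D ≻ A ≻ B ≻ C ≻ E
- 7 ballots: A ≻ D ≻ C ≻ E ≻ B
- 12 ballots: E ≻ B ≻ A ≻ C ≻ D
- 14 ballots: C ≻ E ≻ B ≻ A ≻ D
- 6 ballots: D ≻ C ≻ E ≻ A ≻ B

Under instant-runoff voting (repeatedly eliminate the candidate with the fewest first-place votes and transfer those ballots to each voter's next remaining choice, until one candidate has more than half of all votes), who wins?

A

Round 1: A 17, B 0, C 14, D 14, E 12. B eliminated.
Round 2: A 17, C 14, D 14, E 12. E eliminated.
Round 3: A 29, C 14, D 14. A has a majority (≥29).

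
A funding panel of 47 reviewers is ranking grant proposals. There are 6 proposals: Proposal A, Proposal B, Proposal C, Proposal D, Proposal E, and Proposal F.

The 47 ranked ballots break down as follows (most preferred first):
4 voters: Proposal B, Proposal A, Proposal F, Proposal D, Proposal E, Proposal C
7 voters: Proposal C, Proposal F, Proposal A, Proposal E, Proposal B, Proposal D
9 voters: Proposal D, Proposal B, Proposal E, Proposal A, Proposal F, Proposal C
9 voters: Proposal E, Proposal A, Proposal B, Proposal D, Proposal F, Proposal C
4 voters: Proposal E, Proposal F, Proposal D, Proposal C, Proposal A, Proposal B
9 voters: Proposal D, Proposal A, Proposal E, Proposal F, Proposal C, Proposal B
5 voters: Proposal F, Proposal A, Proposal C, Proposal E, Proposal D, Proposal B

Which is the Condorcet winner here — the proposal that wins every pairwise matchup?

Proposal A

Proposal A vs Proposal B: 34–13
Proposal A vs Proposal C: 36–11
Proposal A vs Proposal D: 25–22
Proposal A vs Proposal E: 25–22
Proposal A vs Proposal F: 31–16
Proposal A beats every other proposal.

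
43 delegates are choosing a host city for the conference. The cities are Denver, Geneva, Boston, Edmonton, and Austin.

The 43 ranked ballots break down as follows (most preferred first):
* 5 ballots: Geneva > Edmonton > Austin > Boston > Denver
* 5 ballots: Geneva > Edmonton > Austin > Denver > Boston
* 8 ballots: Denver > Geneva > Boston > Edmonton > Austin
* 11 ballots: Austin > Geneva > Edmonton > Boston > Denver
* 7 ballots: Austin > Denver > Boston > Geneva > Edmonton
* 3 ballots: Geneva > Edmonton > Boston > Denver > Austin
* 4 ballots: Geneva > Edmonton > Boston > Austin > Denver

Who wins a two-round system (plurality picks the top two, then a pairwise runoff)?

Geneva

Round 1 first-place votes: Denver 8, Geneva 17, Boston 0, Edmonton 0, Austin 18. Austin and Geneva advance.
Runoff: Austin is ranked above Geneva on 18 ballots, Geneva above Austin on 25.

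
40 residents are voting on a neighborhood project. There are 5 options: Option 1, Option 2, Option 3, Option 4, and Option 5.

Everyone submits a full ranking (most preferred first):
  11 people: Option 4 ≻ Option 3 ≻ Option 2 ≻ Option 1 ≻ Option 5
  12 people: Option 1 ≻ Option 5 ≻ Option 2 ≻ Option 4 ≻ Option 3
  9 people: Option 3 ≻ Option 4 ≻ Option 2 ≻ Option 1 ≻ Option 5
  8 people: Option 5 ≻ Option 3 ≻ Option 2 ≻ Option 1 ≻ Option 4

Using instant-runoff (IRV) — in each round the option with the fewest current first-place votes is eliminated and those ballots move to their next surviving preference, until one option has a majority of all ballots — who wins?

Option 3

Round 1: Option 1 12, Option 2 0, Option 3 9, Option 4 11, Option 5 8. Option 2 eliminated.
Round 2: Option 1 12, Option 3 9, Option 4 11, Option 5 8. Option 5 eliminated.
Round 3: Option 1 12, Option 3 17, Option 4 11. Option 4 eliminated.
Round 4: Option 1 12, Option 3 28. Option 3 has a majority (≥21).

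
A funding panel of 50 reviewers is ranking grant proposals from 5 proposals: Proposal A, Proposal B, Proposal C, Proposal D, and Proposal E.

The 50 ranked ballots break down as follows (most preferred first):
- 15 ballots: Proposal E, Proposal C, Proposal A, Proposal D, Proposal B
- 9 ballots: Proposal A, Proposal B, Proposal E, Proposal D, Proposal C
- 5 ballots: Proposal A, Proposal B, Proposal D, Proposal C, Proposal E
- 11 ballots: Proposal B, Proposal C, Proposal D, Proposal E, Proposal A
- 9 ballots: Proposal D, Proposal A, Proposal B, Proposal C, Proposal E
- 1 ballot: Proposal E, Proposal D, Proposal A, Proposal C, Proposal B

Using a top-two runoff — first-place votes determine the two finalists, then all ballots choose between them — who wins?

Proposal E

Round 1 first-place votes: Proposal A 14, Proposal B 11, Proposal C 0, Proposal D 9, Proposal E 16. Proposal E and Proposal A advance.
Runoff: Proposal E is ranked above Proposal A on 27 ballots, Proposal A above Proposal E on 23.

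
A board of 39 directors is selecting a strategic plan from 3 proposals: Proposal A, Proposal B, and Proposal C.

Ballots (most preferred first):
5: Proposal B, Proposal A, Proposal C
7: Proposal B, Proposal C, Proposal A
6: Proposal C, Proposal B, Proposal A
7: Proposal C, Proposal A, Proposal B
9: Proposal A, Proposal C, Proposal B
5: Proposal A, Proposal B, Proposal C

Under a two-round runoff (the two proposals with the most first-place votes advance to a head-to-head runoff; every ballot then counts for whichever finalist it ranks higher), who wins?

Round 1 first-place votes: Proposal A 14, Proposal B 12, Proposal C 13. Proposal A and Proposal C advance.
Runoff: Proposal A is ranked above Proposal C on 19 ballots, Proposal C above Proposal A on 20.

Proposal C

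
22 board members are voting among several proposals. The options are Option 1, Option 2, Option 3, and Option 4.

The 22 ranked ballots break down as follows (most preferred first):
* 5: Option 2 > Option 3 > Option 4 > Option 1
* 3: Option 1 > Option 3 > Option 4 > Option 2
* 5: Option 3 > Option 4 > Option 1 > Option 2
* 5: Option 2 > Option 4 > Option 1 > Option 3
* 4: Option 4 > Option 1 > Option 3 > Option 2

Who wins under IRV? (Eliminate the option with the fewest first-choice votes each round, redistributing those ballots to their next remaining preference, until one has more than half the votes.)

Round 1: Option 1 3, Option 2 10, Option 3 5, Option 4 4. Option 1 eliminated.
Round 2: Option 2 10, Option 3 8, Option 4 4. Option 4 eliminated.
Round 3: Option 2 10, Option 3 12. Option 3 has a majority (≥12).

Option 3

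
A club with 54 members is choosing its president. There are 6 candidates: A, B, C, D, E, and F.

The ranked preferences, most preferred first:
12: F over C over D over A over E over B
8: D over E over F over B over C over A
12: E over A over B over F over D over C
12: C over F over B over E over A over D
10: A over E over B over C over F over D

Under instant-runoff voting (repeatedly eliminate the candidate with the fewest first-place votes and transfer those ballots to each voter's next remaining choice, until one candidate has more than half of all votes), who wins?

Round 1: A 10, B 0, C 12, D 8, E 12, F 12. B eliminated.
Round 2: A 10, C 12, D 8, E 12, F 12. D eliminated.
Round 3: A 10, C 12, E 20, F 12. A eliminated.
Round 4: C 12, E 30, F 12. E has a majority (≥28).

E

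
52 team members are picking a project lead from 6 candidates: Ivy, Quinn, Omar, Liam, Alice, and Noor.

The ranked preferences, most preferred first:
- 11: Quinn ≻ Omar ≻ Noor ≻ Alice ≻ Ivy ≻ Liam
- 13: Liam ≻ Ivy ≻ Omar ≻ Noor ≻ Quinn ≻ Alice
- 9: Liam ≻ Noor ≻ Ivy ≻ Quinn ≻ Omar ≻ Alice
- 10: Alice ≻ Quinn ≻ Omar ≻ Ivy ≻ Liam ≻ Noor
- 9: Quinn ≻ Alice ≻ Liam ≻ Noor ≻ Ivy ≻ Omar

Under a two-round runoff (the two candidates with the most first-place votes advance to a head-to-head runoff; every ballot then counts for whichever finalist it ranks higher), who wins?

Quinn

Round 1 first-place votes: Ivy 0, Quinn 20, Omar 0, Liam 22, Alice 10, Noor 0. Liam and Quinn advance.
Runoff: Liam is ranked above Quinn on 22 ballots, Quinn above Liam on 30.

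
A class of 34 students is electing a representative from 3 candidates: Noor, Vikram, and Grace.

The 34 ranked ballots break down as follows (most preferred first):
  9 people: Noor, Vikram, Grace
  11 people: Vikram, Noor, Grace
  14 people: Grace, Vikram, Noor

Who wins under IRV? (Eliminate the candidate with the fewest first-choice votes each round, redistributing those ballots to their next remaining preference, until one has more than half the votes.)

Round 1: Noor 9, Vikram 11, Grace 14. Noor eliminated.
Round 2: Vikram 20, Grace 14. Vikram has a majority (≥18).

Vikram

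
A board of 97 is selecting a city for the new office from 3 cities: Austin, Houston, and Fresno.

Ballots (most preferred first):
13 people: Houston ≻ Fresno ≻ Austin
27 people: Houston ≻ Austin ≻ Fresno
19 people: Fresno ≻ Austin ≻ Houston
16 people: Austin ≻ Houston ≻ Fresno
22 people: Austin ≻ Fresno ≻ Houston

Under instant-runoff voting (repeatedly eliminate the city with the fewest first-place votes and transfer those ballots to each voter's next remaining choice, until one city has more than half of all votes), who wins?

Round 1: Austin 38, Houston 40, Fresno 19. Fresno eliminated.
Round 2: Austin 57, Houston 40. Austin has a majority (≥49).

Austin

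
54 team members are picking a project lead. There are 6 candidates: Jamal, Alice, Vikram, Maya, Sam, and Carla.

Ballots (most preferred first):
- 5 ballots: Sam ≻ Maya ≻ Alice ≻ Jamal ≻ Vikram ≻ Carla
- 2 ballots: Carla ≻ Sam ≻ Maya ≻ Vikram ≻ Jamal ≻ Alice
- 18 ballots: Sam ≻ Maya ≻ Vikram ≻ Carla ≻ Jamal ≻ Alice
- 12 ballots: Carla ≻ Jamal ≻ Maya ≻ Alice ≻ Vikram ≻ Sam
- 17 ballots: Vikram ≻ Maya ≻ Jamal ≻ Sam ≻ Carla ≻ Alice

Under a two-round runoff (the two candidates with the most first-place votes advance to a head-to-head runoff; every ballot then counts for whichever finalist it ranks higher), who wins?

Vikram

Round 1 first-place votes: Jamal 0, Alice 0, Vikram 17, Maya 0, Sam 23, Carla 14. Sam and Vikram advance.
Runoff: Sam is ranked above Vikram on 25 ballots, Vikram above Sam on 29.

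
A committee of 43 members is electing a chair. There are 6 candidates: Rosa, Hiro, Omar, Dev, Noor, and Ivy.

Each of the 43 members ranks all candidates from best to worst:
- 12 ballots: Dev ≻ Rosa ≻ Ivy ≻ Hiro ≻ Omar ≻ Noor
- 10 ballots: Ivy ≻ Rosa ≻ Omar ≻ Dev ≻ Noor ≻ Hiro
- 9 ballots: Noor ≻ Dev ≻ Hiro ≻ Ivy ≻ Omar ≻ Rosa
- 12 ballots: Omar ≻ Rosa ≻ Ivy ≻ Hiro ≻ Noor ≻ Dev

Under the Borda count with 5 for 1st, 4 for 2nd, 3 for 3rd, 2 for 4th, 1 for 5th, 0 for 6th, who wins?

Rosa: 12×4 + 10×4 + 9×0 + 12×4 = 136
Hiro: 12×2 + 10×0 + 9×3 + 12×2 = 75
Omar: 12×1 + 10×3 + 9×1 + 12×5 = 111
Dev: 12×5 + 10×2 + 9×4 + 12×0 = 116
Noor: 12×0 + 10×1 + 9×5 + 12×1 = 67
Ivy: 12×3 + 10×5 + 9×2 + 12×3 = 140

Ivy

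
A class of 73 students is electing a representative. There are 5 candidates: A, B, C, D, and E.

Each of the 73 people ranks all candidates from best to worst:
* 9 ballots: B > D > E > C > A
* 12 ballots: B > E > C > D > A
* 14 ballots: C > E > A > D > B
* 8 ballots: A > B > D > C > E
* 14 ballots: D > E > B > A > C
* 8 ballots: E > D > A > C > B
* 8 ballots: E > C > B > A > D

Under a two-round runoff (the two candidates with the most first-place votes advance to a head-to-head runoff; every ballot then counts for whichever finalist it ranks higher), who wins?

E

Round 1 first-place votes: A 8, B 21, C 14, D 14, E 16. B and E advance.
Runoff: B is ranked above E on 29 ballots, E above B on 44.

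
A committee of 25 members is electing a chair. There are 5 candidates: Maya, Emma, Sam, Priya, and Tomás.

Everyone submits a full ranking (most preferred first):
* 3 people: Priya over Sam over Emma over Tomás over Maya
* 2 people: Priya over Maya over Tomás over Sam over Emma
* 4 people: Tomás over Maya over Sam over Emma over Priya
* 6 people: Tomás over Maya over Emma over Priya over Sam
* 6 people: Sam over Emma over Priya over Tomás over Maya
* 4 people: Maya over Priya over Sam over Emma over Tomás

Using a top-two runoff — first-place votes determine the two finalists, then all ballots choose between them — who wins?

Round 1 first-place votes: Maya 4, Emma 0, Sam 6, Priya 5, Tomás 10. Tomás and Sam advance.
Runoff: Tomás is ranked above Sam on 12 ballots, Sam above Tomás on 13.

Sam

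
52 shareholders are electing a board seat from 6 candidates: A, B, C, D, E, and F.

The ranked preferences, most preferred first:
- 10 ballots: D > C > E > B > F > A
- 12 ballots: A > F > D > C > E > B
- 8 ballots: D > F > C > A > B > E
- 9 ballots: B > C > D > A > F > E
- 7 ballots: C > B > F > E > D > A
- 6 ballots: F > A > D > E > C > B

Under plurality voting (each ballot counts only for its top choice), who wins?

D

First-place votes: A 12, B 9, C 7, D 18, E 0, F 6.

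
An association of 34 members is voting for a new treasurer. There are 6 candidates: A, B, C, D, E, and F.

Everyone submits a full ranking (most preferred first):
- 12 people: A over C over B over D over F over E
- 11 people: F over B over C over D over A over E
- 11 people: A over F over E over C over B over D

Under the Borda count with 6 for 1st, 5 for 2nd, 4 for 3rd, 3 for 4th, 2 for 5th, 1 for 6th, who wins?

A

A: 12×6 + 11×2 + 11×6 = 160
B: 12×4 + 11×5 + 11×2 = 125
C: 12×5 + 11×4 + 11×3 = 137
D: 12×3 + 11×3 + 11×1 = 80
E: 12×1 + 11×1 + 11×4 = 67
F: 12×2 + 11×6 + 11×5 = 145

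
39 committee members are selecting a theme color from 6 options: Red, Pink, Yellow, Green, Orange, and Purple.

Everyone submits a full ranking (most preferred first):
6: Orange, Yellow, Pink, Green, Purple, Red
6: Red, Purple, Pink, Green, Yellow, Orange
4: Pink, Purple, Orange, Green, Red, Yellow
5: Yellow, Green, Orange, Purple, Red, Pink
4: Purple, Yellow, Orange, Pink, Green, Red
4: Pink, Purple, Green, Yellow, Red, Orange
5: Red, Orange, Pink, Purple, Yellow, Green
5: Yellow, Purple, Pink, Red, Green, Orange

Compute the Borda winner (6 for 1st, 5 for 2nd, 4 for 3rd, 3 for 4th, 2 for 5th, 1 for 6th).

Red: 6×1 + 6×6 + 4×2 + 5×2 + 4×1 + 4×2 + 5×6 + 5×3 = 117
Pink: 6×4 + 6×4 + 4×6 + 5×1 + 4×3 + 4×6 + 5×4 + 5×4 = 153
Yellow: 6×5 + 6×2 + 4×1 + 5×6 + 4×5 + 4×3 + 5×2 + 5×6 = 148
Green: 6×3 + 6×3 + 4×3 + 5×5 + 4×2 + 4×4 + 5×1 + 5×2 = 112
Orange: 6×6 + 6×1 + 4×4 + 5×4 + 4×4 + 4×1 + 5×5 + 5×1 = 128
Purple: 6×2 + 6×5 + 4×5 + 5×3 + 4×6 + 4×5 + 5×3 + 5×5 = 161

Purple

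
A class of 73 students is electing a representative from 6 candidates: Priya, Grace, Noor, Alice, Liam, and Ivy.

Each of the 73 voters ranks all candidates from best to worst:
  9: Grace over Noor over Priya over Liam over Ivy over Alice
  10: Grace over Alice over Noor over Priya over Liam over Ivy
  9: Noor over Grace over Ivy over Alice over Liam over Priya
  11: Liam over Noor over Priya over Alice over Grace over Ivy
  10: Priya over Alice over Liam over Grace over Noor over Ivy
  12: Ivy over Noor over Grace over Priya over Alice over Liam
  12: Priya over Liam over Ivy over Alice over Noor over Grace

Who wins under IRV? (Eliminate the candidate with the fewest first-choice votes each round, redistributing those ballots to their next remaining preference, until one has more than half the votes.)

Round 1: Priya 22, Grace 19, Noor 9, Alice 0, Liam 11, Ivy 12. Alice eliminated.
Round 2: Priya 22, Grace 19, Noor 9, Liam 11, Ivy 12. Noor eliminated.
Round 3: Priya 22, Grace 28, Liam 11, Ivy 12. Liam eliminated.
Round 4: Priya 33, Grace 28, Ivy 12. Ivy eliminated.
Round 5: Priya 33, Grace 40. Grace has a majority (≥37).

Grace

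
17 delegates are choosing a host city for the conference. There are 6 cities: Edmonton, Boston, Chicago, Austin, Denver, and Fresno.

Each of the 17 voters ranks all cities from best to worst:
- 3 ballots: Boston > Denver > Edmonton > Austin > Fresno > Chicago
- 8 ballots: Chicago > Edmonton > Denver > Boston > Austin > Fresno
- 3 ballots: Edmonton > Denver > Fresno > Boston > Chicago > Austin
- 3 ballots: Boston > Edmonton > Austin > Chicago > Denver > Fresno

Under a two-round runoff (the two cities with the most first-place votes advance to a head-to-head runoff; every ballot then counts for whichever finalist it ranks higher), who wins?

Round 1 first-place votes: Edmonton 3, Boston 6, Chicago 8, Austin 0, Denver 0, Fresno 0. Chicago and Boston advance.
Runoff: Chicago is ranked above Boston on 8 ballots, Boston above Chicago on 9.

Boston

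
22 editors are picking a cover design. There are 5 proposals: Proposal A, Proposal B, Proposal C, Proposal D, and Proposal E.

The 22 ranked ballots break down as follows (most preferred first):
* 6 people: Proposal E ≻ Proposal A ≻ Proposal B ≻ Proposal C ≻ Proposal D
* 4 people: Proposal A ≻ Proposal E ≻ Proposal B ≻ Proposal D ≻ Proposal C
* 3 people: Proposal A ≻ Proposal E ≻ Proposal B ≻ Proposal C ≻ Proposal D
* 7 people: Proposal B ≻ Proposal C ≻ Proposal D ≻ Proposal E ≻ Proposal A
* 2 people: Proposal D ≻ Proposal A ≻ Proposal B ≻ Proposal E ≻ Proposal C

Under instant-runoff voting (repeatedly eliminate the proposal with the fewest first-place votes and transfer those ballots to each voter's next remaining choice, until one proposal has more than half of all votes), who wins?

Proposal A

Round 1: Proposal A 7, Proposal B 7, Proposal C 0, Proposal D 2, Proposal E 6. Proposal C eliminated.
Round 2: Proposal A 7, Proposal B 7, Proposal D 2, Proposal E 6. Proposal D eliminated.
Round 3: Proposal A 9, Proposal B 7, Proposal E 6. Proposal E eliminated.
Round 4: Proposal A 15, Proposal B 7. Proposal A has a majority (≥12).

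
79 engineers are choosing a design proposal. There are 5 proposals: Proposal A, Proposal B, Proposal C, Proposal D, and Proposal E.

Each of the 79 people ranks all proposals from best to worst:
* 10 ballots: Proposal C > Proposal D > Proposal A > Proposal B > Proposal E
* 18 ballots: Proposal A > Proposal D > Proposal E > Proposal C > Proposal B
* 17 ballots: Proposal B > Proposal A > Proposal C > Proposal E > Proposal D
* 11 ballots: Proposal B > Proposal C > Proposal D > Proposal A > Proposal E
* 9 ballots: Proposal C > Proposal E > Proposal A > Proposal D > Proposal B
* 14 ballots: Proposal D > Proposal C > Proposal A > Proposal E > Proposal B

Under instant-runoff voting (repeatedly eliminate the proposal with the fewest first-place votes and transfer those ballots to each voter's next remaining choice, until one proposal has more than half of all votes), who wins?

Round 1: Proposal A 18, Proposal B 28, Proposal C 19, Proposal D 14, Proposal E 0. Proposal E eliminated.
Round 2: Proposal A 18, Proposal B 28, Proposal C 19, Proposal D 14. Proposal D eliminated.
Round 3: Proposal A 18, Proposal B 28, Proposal C 33. Proposal A eliminated.
Round 4: Proposal B 28, Proposal C 51. Proposal C has a majority (≥40).

Proposal C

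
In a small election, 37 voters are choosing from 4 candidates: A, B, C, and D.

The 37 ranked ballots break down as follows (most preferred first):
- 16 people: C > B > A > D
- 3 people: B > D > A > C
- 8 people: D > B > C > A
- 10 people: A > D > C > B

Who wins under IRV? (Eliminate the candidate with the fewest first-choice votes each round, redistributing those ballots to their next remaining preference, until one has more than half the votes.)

Round 1: A 10, B 3, C 16, D 8. B eliminated.
Round 2: A 10, C 16, D 11. A eliminated.
Round 3: C 16, D 21. D has a majority (≥19).

D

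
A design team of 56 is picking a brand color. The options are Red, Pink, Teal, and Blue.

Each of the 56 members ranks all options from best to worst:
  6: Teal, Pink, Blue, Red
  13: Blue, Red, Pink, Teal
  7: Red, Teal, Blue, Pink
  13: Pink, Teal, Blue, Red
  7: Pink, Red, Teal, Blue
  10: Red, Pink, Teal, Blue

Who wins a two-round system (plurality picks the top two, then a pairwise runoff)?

Red

Round 1 first-place votes: Red 17, Pink 20, Teal 6, Blue 13. Pink and Red advance.
Runoff: Pink is ranked above Red on 26 ballots, Red above Pink on 30.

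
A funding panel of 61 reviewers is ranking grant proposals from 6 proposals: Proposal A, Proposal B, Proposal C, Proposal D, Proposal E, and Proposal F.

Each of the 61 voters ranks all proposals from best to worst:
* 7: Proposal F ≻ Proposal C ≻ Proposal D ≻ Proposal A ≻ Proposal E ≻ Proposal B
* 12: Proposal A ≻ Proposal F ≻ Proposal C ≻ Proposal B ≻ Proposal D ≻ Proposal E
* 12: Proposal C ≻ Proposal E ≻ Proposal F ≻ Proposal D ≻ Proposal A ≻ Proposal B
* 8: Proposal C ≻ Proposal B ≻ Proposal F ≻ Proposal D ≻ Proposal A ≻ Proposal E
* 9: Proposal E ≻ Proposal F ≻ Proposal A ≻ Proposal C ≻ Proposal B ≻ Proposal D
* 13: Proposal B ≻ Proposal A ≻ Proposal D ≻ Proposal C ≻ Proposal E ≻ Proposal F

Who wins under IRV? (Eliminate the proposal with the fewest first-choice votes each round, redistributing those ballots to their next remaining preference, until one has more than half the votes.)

Round 1: Proposal A 12, Proposal B 13, Proposal C 20, Proposal D 0, Proposal E 9, Proposal F 7. Proposal D eliminated.
Round 2: Proposal A 12, Proposal B 13, Proposal C 20, Proposal E 9, Proposal F 7. Proposal F eliminated.
Round 3: Proposal A 12, Proposal B 13, Proposal C 27, Proposal E 9. Proposal E eliminated.
Round 4: Proposal A 21, Proposal B 13, Proposal C 27. Proposal B eliminated.
Round 5: Proposal A 34, Proposal C 27. Proposal A has a majority (≥31).

Proposal A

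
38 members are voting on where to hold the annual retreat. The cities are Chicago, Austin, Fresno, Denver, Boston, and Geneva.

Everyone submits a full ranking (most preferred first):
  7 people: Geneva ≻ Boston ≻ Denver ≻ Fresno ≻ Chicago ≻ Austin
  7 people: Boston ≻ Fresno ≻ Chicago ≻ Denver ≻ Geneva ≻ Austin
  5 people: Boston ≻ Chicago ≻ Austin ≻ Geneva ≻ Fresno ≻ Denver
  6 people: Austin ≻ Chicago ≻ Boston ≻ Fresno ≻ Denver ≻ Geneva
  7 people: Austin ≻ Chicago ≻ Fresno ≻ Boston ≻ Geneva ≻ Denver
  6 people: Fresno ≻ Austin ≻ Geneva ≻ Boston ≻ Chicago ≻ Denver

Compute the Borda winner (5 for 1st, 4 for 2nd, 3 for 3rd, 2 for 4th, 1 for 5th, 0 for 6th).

Chicago: 7×1 + 7×3 + 5×4 + 6×4 + 7×4 + 6×1 = 106
Austin: 7×0 + 7×0 + 5×3 + 6×5 + 7×5 + 6×4 = 104
Fresno: 7×2 + 7×4 + 5×1 + 6×2 + 7×3 + 6×5 = 110
Denver: 7×3 + 7×2 + 5×0 + 6×1 + 7×0 + 6×0 = 41
Boston: 7×4 + 7×5 + 5×5 + 6×3 + 7×2 + 6×2 = 132
Geneva: 7×5 + 7×1 + 5×2 + 6×0 + 7×1 + 6×3 = 77

Boston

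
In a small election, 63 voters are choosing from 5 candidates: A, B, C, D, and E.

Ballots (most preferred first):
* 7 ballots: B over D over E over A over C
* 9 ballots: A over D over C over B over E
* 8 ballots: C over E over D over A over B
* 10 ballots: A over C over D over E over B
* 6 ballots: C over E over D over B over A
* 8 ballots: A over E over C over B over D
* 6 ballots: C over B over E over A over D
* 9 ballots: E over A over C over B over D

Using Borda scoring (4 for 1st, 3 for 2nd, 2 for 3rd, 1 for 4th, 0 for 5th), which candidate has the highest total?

A: 7×1 + 9×4 + 8×1 + 10×4 + 6×0 + 8×4 + 6×1 + 9×3 = 156
B: 7×4 + 9×1 + 8×0 + 10×0 + 6×1 + 8×1 + 6×3 + 9×1 = 78
C: 7×0 + 9×2 + 8×4 + 10×3 + 6×4 + 8×2 + 6×4 + 9×2 = 162
D: 7×3 + 9×3 + 8×2 + 10×2 + 6×2 + 8×0 + 6×0 + 9×0 = 96
E: 7×2 + 9×0 + 8×3 + 10×1 + 6×3 + 8×3 + 6×2 + 9×4 = 138

C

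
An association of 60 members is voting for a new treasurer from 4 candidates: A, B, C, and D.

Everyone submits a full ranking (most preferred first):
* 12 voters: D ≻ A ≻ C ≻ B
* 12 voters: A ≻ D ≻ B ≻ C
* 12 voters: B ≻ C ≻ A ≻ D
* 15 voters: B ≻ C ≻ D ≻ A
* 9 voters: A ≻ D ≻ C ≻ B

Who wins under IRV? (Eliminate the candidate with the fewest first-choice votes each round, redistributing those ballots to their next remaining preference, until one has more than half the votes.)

A

Round 1: A 21, B 27, C 0, D 12. C eliminated.
Round 2: A 21, B 27, D 12. D eliminated.
Round 3: A 33, B 27. A has a majority (≥31).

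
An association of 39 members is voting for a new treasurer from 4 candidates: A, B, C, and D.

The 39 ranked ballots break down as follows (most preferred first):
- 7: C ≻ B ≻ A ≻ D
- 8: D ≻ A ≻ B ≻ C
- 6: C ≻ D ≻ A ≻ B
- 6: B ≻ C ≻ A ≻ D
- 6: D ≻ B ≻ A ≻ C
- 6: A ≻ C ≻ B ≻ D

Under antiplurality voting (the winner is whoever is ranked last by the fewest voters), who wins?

Last-place votes: A 0, B 6, C 14, D 19.

A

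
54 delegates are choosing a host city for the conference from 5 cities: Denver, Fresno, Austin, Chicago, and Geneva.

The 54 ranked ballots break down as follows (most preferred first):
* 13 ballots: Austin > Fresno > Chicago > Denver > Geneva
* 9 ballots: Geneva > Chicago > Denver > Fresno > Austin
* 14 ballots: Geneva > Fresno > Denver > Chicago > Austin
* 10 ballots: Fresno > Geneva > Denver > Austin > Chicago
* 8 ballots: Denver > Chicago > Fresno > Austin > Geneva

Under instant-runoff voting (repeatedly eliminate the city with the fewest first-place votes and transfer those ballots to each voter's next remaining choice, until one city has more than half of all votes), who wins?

Fresno

Round 1: Denver 8, Fresno 10, Austin 13, Chicago 0, Geneva 23. Chicago eliminated.
Round 2: Denver 8, Fresno 10, Austin 13, Geneva 23. Denver eliminated.
Round 3: Fresno 18, Austin 13, Geneva 23. Austin eliminated.
Round 4: Fresno 31, Geneva 23. Fresno has a majority (≥28).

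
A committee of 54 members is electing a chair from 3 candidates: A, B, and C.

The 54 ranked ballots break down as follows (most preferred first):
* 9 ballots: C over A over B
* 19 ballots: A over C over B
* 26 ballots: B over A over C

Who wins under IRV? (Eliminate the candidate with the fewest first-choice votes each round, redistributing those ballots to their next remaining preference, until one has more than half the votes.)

Round 1: A 19, B 26, C 9. C eliminated.
Round 2: A 28, B 26. A has a majority (≥28).

A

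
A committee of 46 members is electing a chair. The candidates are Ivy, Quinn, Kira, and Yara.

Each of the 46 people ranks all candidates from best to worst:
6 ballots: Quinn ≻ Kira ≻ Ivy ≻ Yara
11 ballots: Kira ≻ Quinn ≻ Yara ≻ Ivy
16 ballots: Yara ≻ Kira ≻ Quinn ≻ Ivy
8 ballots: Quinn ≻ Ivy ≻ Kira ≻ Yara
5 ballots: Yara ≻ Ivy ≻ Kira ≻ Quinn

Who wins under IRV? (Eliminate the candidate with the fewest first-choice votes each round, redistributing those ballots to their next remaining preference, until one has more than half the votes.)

Quinn

Round 1: Ivy 0, Quinn 14, Kira 11, Yara 21. Ivy eliminated.
Round 2: Quinn 14, Kira 11, Yara 21. Kira eliminated.
Round 3: Quinn 25, Yara 21. Quinn has a majority (≥24).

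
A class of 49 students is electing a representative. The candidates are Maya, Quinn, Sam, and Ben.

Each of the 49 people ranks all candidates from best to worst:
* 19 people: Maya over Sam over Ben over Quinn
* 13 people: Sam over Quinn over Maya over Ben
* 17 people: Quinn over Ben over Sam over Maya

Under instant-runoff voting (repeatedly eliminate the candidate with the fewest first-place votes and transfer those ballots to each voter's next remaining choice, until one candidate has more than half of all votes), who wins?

Round 1: Maya 19, Quinn 17, Sam 13, Ben 0. Ben eliminated.
Round 2: Maya 19, Quinn 17, Sam 13. Sam eliminated.
Round 3: Maya 19, Quinn 30. Quinn has a majority (≥25).

Quinn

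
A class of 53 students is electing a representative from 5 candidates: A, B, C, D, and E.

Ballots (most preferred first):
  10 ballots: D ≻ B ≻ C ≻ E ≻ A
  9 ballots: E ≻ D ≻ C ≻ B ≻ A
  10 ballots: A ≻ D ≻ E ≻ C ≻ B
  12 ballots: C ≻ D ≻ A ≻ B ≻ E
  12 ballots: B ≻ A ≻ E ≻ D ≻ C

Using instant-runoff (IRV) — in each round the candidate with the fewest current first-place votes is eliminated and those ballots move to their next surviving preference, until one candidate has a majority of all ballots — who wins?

Round 1: A 10, B 12, C 12, D 10, E 9. E eliminated.
Round 2: A 10, B 12, C 12, D 19. A eliminated.
Round 3: B 12, C 12, D 29. D has a majority (≥27).

D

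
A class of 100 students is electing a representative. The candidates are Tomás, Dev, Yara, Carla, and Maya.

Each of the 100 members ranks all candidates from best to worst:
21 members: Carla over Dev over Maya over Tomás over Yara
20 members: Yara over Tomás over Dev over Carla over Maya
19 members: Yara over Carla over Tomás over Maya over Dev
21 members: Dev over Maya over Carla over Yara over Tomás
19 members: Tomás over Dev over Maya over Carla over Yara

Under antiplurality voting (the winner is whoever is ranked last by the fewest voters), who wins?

Carla

Last-place votes: Tomás 21, Dev 19, Yara 40, Carla 0, Maya 20.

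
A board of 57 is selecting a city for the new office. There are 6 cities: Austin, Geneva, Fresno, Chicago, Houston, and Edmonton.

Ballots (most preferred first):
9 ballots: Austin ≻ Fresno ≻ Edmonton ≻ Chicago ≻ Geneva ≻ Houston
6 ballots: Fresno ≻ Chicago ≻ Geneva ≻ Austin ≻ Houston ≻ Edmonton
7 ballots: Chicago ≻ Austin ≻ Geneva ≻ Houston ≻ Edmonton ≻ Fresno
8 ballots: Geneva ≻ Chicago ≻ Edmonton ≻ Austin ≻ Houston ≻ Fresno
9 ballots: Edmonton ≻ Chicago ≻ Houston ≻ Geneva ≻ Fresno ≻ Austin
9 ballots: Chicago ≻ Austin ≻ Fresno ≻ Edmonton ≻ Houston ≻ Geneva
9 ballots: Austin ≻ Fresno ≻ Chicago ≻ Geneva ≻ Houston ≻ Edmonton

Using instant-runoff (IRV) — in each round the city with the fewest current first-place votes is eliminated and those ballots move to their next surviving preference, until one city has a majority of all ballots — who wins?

Chicago

Round 1: Austin 18, Geneva 8, Fresno 6, Chicago 16, Houston 0, Edmonton 9. Houston eliminated.
Round 2: Austin 18, Geneva 8, Fresno 6, Chicago 16, Edmonton 9. Fresno eliminated.
Round 3: Austin 18, Geneva 8, Chicago 22, Edmonton 9. Geneva eliminated.
Round 4: Austin 18, Chicago 30, Edmonton 9. Chicago has a majority (≥29).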